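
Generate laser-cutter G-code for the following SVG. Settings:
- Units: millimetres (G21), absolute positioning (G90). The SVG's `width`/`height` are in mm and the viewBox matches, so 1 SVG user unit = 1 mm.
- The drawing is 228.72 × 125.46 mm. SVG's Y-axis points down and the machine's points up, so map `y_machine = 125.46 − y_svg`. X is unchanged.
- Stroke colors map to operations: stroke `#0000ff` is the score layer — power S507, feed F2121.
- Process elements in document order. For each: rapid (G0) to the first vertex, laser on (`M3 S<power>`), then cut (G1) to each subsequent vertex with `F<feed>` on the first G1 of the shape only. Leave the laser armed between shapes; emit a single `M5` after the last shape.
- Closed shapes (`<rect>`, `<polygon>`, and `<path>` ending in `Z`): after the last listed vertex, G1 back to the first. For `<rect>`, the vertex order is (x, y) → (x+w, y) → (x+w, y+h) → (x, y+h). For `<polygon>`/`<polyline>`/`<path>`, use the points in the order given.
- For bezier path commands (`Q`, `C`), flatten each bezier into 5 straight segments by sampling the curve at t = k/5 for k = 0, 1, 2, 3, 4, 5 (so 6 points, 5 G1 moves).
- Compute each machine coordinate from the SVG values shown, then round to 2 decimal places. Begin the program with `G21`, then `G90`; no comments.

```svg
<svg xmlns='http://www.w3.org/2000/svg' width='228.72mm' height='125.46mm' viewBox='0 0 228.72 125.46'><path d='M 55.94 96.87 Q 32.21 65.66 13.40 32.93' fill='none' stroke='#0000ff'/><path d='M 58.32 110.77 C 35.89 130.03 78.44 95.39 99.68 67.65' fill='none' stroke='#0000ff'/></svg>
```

Since the viewBox matches the mm dimensions, user units are millimetres directly. The only transform is the Y-flip y_m = 125.46 − y_svg.

Shape 1 is a quadratic bezier drawn with `<path>`. Its stroke #0000ff means score at S507, F2121. After flipping Y the toolpath is (55.94,28.59) → (46.64,41.13) → (37.74,53.80) → (29.24,66.59) → (21.12,79.50) → (13.40,92.53).

Shape 2 is a cubic bezier drawn with `<path>`. Its stroke #0000ff means score at S507, F2121. After flipping Y the toolpath is (58.32,14.69) → (51.97,9.12) → (57.07,13.56) → (69.49,25.10) → (85.07,40.82) → (99.68,57.81).

G21
G90
G0 X55.94 Y28.59
M3 S507
G1 X46.64 Y41.13 F2121
G1 X37.74 Y53.80
G1 X29.24 Y66.59
G1 X21.12 Y79.50
G1 X13.40 Y92.53
G0 X58.32 Y14.69
M3 S507
G1 X51.97 Y9.12 F2121
G1 X57.07 Y13.56
G1 X69.49 Y25.10
G1 X85.07 Y40.82
G1 X99.68 Y57.81
M5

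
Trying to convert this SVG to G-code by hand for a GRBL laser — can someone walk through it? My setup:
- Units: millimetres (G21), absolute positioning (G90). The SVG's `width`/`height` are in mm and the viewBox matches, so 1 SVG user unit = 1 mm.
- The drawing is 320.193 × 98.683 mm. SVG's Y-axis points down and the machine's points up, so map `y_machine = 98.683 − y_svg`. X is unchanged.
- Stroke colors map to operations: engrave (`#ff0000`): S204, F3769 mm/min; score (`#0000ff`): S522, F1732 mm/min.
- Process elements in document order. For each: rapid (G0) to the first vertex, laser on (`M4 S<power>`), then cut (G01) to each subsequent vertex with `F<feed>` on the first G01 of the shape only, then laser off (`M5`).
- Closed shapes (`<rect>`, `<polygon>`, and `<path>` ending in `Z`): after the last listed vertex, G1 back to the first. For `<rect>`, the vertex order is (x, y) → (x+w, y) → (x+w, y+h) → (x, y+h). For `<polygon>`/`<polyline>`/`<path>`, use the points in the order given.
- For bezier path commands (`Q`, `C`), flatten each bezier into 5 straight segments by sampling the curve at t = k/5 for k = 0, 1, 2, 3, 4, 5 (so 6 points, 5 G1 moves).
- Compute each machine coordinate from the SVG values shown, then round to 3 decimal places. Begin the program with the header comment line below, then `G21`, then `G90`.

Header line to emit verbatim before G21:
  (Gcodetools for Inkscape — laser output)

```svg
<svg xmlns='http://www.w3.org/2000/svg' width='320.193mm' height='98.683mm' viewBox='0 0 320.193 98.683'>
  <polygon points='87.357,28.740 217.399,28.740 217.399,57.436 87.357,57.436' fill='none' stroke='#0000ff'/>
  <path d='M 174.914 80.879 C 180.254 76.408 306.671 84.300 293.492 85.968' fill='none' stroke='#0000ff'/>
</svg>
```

1 u = 1 mm; y_m = 98.683 − y.

[1] `<polygon>` rectangle, #0000ff→score S522 F1732: (87.357,69.943) → (217.399,69.943) → (217.399,41.247) → (87.357,41.247) → (87.357,69.943) (closed)

[2] `<path>` cubic bezier, #0000ff→score S522 F1732: (174.914,17.804) → (190.562,19.152) → (222.756,18.425) → (258.984,16.515) → (286.733,14.314) → (293.492,12.715)

(Gcodetools for Inkscape — laser output)
G21
G90
G0 X87.357 Y69.943
M4 S522
G01 X217.399 Y69.943 F1732
G01 X217.399 Y41.247
G01 X87.357 Y41.247
G01 X87.357 Y69.943
M5
G0 X174.914 Y17.804
M4 S522
G01 X190.562 Y19.152 F1732
G01 X222.756 Y18.425
G01 X258.984 Y16.515
G01 X286.733 Y14.314
G01 X293.492 Y12.715
M5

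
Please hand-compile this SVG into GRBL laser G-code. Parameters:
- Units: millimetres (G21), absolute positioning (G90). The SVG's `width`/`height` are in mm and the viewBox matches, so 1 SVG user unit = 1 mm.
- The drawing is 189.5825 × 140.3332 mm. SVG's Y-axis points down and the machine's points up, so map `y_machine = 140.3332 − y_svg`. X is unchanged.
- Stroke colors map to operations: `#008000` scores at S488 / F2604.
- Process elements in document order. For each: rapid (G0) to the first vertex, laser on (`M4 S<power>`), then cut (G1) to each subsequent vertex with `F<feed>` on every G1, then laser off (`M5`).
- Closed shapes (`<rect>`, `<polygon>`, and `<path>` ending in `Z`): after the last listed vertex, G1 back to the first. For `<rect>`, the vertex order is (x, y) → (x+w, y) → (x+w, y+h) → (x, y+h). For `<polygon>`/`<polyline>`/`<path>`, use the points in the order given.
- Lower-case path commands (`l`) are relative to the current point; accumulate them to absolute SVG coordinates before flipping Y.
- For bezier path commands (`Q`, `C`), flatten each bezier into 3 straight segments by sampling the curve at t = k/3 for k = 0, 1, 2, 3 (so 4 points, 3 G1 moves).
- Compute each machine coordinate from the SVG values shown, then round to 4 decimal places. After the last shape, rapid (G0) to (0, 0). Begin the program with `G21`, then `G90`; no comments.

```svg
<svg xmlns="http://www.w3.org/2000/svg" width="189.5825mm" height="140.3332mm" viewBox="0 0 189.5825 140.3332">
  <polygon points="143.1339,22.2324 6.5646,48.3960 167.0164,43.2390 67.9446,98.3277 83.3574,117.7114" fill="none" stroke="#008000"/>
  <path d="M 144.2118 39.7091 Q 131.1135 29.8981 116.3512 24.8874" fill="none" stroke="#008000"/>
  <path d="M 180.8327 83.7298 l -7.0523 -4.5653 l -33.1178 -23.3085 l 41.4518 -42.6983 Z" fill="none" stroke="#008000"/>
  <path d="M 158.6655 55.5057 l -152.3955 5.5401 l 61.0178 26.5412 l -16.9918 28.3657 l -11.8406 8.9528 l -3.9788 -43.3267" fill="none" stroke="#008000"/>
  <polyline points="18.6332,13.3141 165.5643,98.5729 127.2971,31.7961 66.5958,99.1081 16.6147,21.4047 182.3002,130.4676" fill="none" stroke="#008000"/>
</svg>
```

G21
G90
G0 X143.1339 Y118.1008
M4 S488
G1 X6.5646 Y91.9372 F2604
G1 X167.0164 Y97.0942 F2604
G1 X67.9446 Y42.0055 F2604
G1 X83.3574 Y22.6218 F2604
G1 X143.1339 Y118.1008 F2604
M5
G0 X144.2118 Y100.6241
M4 S488
G1 X135.2947 Y106.6314 F2604
G1 X126.0078 Y111.5720 F2604
G1 X116.3512 Y115.4458 F2604
M5
G0 X180.8327 Y56.6034
M4 S488
G1 X173.7804 Y61.1687 F2604
G1 X140.6626 Y84.4772 F2604
G1 X182.1144 Y127.1755 F2604
G1 X180.8327 Y56.6034 F2604
M5
G0 X158.6655 Y84.8275
M4 S488
G1 X6.2700 Y79.2874 F2604
G1 X67.2878 Y52.7462 F2604
G1 X50.2960 Y24.3805 F2604
G1 X38.4554 Y15.4277 F2604
G1 X34.4766 Y58.7544 F2604
M5
G0 X18.6332 Y127.0191
M4 S488
G1 X165.5643 Y41.7603 F2604
G1 X127.2971 Y108.5371 F2604
G1 X66.5958 Y41.2251 F2604
G1 X16.6147 Y118.9285 F2604
G1 X182.3002 Y9.8656 F2604
M5
G0 X0.0000 Y0.0000

viewBox `0 0 189.5825 140.3332` with mm width/height → 1 unit = 1 mm. Flip: y_m = 140.3332 − y_svg.

**Shape 1** — `<polygon>` closed polygon, stroke `#008000` → score (S488, F2604). Machine vertices: (143.1339,118.1008) → (6.5646,91.9372) → (167.0164,97.0942) → (67.9446,42.0055) → (83.3574,22.6218) → (143.1339,118.1008). Closed: final G1 returns to the first vertex.

**Shape 2** — `<path>` quadratic bezier, stroke `#008000` → score (S488, F2604). Control points (SVG): P0=(144.2118,39.7091), P1=(131.1135,29.8981), P2=(116.3512,24.8874); sampled at t=k/3. Machine vertices: (144.2118,100.6241) → (135.2947,106.6314) → (126.0078,111.5720) → (116.3512,115.4458). Open path.

**Shape 3** — `<path>` closed polygon, stroke `#008000` → score (S488, F2604). Machine vertices: (180.8327,56.6034) → (173.7804,61.1687) → (140.6626,84.4772) → (182.1144,127.1755) → (180.8327,56.6034). Closed: final G1 returns to the first vertex.

**Shape 4** — `<path>` open polyline, stroke `#008000` → score (S488, F2604). Machine vertices: (158.6655,84.8275) → (6.2700,79.2874) → (67.2878,52.7462) → (50.2960,24.3805) → (38.4554,15.4277) → (34.4766,58.7544). Open path.

**Shape 5** — `<polyline>` open polyline, stroke `#008000` → score (S488, F2604). Machine vertices: (18.6332,127.0191) → (165.5643,41.7603) → (127.2971,108.5371) → (66.5958,41.2251) → (16.6147,118.9285) → (182.3002,9.8656). Open path.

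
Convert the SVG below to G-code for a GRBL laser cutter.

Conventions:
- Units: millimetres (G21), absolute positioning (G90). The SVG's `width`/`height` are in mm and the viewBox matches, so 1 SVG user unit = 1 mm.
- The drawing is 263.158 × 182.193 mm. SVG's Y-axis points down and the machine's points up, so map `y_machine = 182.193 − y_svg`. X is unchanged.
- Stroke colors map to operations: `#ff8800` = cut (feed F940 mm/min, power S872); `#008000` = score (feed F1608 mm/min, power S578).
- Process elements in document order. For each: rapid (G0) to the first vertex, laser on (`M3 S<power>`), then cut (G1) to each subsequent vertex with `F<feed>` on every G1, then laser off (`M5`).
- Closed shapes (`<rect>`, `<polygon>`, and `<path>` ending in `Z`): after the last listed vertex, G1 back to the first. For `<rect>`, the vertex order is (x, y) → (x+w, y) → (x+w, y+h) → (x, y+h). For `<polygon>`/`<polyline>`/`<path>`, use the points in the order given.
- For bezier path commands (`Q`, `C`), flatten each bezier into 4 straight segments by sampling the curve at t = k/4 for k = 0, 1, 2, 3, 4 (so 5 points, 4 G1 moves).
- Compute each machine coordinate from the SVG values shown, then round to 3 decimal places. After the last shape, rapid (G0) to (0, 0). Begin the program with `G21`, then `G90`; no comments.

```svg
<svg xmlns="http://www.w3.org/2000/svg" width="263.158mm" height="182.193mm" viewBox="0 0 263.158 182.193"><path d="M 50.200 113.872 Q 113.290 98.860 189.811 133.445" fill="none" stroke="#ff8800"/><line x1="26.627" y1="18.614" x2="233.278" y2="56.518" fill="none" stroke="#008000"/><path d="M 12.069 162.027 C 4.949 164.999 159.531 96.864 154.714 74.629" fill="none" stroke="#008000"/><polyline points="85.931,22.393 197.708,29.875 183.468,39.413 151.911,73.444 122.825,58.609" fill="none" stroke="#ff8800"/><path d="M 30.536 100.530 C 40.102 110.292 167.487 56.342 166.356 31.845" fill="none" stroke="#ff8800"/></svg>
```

G21
G90
G0 X50.200 Y68.321
M3 S872
G1 X82.584 Y72.727 F940
G1 X116.648 Y70.934 F940
G1 X152.390 Y62.941 F940
G1 X189.811 Y48.748 F940
M5
G0 X26.627 Y163.579
M3 S578
G1 X233.278 Y125.675 F1608
M5
G0 X12.069 Y20.166
M3 S578
G1 X32.031 Y29.441 F1608
G1 X82.528 Y54.412 F1608
G1 X133.457 Y84.110 F1608
G1 X154.714 Y107.564 F1608
M5
G0 X85.931 Y159.800
M3 S872
G1 X197.708 Y152.318 F940
G1 X183.468 Y142.780 F940
G1 X151.911 Y108.749 F940
G1 X122.825 Y123.584 F940
M5
G0 X30.536 Y81.663
M3 S872
G1 X55.953 Y84.832 F940
G1 X102.457 Y103.158 F940
G1 X146.956 Y127.909 F940
G1 X166.356 Y150.348 F940
M5
G0 X0.000 Y0.000

viewBox `0 0 263.158 182.193` with mm width/height → 1 unit = 1 mm. Flip: y_m = 182.193 − y_svg.

**Shape 1** — `<path>` quadratic bezier, stroke `#ff8800` → cut (S872, F940). Control points (SVG): P0=(50.200,113.872), P1=(113.290,98.860), P2=(189.811,133.445); sampled at t=k/4. Machine vertices: (50.200,68.321) → (82.584,72.727) → (116.648,70.934) → (152.390,62.941) → (189.811,48.748). Open path.

**Shape 2** — `<line>` line segment, stroke `#008000` → score (S578, F1608). Machine vertices: (26.627,163.579) → (233.278,125.675). Open path.

**Shape 3** — `<path>` cubic bezier, stroke `#008000` → score (S578, F1608). Control points (SVG): P0=(12.069,162.027), P1=(4.949,164.999), P2=(159.531,96.864), P3=(154.714,74.629); sampled at t=k/4. Machine vertices: (12.069,20.166) → (32.031,29.441) → (82.528,54.412) → (133.457,84.110) → (154.714,107.564). Open path.

**Shape 4** — `<polyline>` open polyline, stroke `#ff8800` → cut (S872, F940). Machine vertices: (85.931,159.800) → (197.708,152.318) → (183.468,142.780) → (151.911,108.749) → (122.825,123.584). Open path.

**Shape 5** — `<path>` cubic bezier, stroke `#ff8800` → cut (S872, F940). Control points (SVG): P0=(30.536,100.530), P1=(40.102,110.292), P2=(167.487,56.342), P3=(166.356,31.845); sampled at t=k/4. Machine vertices: (30.536,81.663) → (55.953,84.832) → (102.457,103.158) → (146.956,127.909) → (166.356,150.348). Open path.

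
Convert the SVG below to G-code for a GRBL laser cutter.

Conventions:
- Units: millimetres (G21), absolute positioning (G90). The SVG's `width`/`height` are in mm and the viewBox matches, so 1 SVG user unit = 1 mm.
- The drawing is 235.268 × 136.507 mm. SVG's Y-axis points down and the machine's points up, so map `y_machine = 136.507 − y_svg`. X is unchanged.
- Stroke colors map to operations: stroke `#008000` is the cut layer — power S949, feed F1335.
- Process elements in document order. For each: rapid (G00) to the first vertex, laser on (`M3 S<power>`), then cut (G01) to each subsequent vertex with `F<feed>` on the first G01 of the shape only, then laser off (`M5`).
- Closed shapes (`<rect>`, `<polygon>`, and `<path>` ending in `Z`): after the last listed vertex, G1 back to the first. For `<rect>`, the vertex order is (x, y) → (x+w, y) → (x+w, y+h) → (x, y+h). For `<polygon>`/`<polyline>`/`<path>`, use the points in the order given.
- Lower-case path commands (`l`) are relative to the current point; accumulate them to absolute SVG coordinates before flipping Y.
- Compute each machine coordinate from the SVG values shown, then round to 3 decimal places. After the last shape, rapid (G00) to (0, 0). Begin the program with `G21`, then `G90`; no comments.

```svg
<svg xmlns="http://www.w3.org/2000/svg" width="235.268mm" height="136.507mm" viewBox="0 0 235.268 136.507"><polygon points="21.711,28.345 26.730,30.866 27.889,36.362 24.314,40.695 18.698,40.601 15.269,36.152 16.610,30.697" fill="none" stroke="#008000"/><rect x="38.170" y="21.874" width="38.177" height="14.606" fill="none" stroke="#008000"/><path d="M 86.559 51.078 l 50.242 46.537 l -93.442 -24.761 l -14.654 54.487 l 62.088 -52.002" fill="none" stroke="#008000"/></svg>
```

G21
G90
G00 X21.711 Y108.162
M3 S949
G01 X26.730 Y105.641 F1335
G01 X27.889 Y100.145
G01 X24.314 Y95.812
G01 X18.698 Y95.906
G01 X15.269 Y100.355
G01 X16.610 Y105.810
G01 X21.711 Y108.162
M5
G00 X38.170 Y114.633
M3 S949
G01 X76.347 Y114.633 F1335
G01 X76.347 Y100.027
G01 X38.170 Y100.027
G01 X38.170 Y114.633
M5
G00 X86.559 Y85.429
M3 S949
G01 X136.801 Y38.892 F1335
G01 X43.359 Y63.653
G01 X28.705 Y9.166
G01 X90.793 Y61.168
M5
G00 X0.000 Y0.000

1 u = 1 mm; y_m = 136.507 − y.

[1] `<polygon>` regular polygon, #008000→cut S949 F1335: (21.711,108.162) → (26.730,105.641) → (27.889,100.145) → (24.314,95.812) → (18.698,95.906) → (15.269,100.355) → (16.610,105.810) → (21.711,108.162) (closed)

[2] `<rect>` rectangle, #008000→cut S949 F1335: (38.170,114.633) → (76.347,114.633) → (76.347,100.027) → (38.170,100.027) → (38.170,114.633) (closed)

[3] `<path>` open polyline, #008000→cut S949 F1335: (86.559,85.429) → (136.801,38.892) → (43.359,63.653) → (28.705,9.166) → (90.793,61.168)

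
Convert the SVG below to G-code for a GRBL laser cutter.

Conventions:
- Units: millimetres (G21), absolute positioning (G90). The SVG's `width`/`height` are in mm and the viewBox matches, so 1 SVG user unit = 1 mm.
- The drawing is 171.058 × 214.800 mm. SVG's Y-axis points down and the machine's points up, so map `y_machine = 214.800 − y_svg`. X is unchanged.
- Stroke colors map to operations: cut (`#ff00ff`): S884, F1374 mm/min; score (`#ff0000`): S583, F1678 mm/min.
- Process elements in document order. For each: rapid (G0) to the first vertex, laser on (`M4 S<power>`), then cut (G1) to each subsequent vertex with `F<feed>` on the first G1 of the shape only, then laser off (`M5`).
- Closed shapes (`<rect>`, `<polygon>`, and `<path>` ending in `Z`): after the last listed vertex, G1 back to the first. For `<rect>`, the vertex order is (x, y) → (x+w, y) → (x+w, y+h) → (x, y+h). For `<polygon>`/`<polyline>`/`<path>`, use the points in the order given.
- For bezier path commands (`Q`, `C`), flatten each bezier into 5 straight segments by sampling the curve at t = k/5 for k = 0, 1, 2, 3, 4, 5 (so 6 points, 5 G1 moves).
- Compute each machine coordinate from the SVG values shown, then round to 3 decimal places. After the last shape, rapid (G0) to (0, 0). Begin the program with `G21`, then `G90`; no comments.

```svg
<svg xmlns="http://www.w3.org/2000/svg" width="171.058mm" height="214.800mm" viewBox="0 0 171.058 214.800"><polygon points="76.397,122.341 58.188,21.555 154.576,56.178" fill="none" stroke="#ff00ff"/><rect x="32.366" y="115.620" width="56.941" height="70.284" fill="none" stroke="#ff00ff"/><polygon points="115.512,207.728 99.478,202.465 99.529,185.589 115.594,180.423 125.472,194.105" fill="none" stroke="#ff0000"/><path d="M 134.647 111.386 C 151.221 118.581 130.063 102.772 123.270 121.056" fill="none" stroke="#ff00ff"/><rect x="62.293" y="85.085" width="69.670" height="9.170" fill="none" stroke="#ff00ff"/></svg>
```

G21
G90
G0 X76.397 Y92.459
M4 S884
G1 X58.188 Y193.245 F1374
G1 X154.576 Y158.622
G1 X76.397 Y92.459
M5
G0 X32.366 Y99.180
M4 S884
G1 X89.307 Y99.180 F1374
G1 X89.307 Y28.896
G1 X32.366 Y28.896
G1 X32.366 Y99.180
M5
G0 X115.512 Y7.072
M4 S583
G1 X99.478 Y12.335 F1678
G1 X99.529 Y29.211
G1 X115.594 Y34.377
G1 X125.472 Y20.695
G1 X115.512 Y7.072
M5
G0 X134.647 Y103.414
M4 S884
G1 X140.480 Y101.401 F1374
G1 X139.759 Y102.168
G1 X134.983 Y102.974
G1 X128.653 Y101.080
G1 X123.270 Y93.744
M5
G0 X62.293 Y129.715
M4 S884
G1 X131.963 Y129.715 F1374
G1 X131.963 Y120.545
G1 X62.293 Y120.545
G1 X62.293 Y129.715
M5
G0 X0.000 Y0.000

viewBox `0 0 171.058 214.800` with mm width/height → 1 unit = 1 mm. Flip: y_m = 214.800 − y_svg.

**Shape 1** — `<polygon>` regular polygon, stroke `#ff00ff` → cut (S884, F1374). Machine vertices: (76.397,92.459) → (58.188,193.245) → (154.576,158.622) → (76.397,92.459). Closed: final G1 returns to the first vertex.

**Shape 2** — `<rect>` rectangle, stroke `#ff00ff` → cut (S884, F1374). Machine vertices: (32.366,99.180) → (89.307,99.180) → (89.307,28.896) → (32.366,28.896) → (32.366,99.180). Closed: final G1 returns to the first vertex.

**Shape 3** — `<polygon>` regular polygon, stroke `#ff0000` → score (S583, F1678). Machine vertices: (115.512,7.072) → (99.478,12.335) → (99.529,29.211) → (115.594,34.377) → (125.472,20.695) → (115.512,7.072). Closed: final G1 returns to the first vertex.

**Shape 4** — `<path>` cubic bezier, stroke `#ff00ff` → cut (S884, F1374). Control points (SVG): P0=(134.647,111.386), P1=(151.221,118.581), P2=(130.063,102.772), P3=(123.270,121.056); sampled at t=k/5. Machine vertices: (134.647,103.414) → (140.480,101.401) → (139.759,102.168) → (134.983,102.974) → (128.653,101.080) → (123.270,93.744). Open path.

**Shape 5** — `<rect>` rectangle, stroke `#ff00ff` → cut (S884, F1374). Machine vertices: (62.293,129.715) → (131.963,129.715) → (131.963,120.545) → (62.293,120.545) → (62.293,129.715). Closed: final G1 returns to the first vertex.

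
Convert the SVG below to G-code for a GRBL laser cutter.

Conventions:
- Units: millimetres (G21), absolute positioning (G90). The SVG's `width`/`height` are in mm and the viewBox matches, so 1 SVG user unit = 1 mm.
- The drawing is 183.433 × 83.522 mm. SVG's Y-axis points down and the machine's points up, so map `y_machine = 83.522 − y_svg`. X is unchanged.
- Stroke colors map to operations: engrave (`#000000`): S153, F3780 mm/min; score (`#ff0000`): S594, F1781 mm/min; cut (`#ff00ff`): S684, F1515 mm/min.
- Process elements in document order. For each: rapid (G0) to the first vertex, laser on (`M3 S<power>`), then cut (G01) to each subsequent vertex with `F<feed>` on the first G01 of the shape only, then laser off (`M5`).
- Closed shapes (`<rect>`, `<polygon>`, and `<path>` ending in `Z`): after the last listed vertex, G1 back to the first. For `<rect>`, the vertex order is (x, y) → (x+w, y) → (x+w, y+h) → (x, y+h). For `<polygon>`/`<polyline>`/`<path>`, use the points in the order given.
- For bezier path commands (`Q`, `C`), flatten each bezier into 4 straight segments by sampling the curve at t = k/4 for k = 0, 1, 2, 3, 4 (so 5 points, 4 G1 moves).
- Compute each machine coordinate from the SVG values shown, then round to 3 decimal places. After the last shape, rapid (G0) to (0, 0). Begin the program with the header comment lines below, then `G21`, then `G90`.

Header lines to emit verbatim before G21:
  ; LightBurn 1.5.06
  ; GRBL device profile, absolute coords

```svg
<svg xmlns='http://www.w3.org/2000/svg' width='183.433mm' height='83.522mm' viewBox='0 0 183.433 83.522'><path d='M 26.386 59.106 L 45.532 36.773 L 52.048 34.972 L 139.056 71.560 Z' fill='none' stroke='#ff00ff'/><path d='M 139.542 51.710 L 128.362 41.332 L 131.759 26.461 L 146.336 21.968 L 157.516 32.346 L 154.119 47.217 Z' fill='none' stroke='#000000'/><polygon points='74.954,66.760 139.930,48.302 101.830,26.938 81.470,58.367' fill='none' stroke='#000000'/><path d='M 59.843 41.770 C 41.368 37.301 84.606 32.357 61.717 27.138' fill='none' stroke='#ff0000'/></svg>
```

; LightBurn 1.5.06
; GRBL device profile, absolute coords
G21
G90
G0 X26.386 Y24.416
M3 S684
G01 X45.532 Y46.749 F1515
G01 X52.048 Y48.550
G01 X139.056 Y11.962
G01 X26.386 Y24.416
M5
G0 X139.542 Y31.812
M3 S153
G01 X128.362 Y42.190 F3780
G01 X131.759 Y57.061
G01 X146.336 Y61.554
G01 X157.516 Y51.176
G01 X154.119 Y36.305
G01 X139.542 Y31.812
M5
G0 X74.954 Y16.762
M3 S153
G01 X139.930 Y35.220 F3780
G01 X101.830 Y56.584
G01 X81.470 Y25.155
G01 X74.954 Y16.762
M5
G0 X59.843 Y41.752
M3 S594
G01 X55.560 Y45.190 F1781
G01 X62.435 Y48.787
G01 X68.482 Y52.524
G01 X61.717 Y56.384
M5
G0 X0.000 Y0.000

viewBox `0 0 183.433 83.522` with mm width/height → 1 unit = 1 mm. Flip: y_m = 83.522 − y_svg.

**Shape 1** — `<path>` closed polygon, stroke `#ff00ff` → cut (S684, F1515). Machine vertices: (26.386,24.416) → (45.532,46.749) → (52.048,48.550) → (139.056,11.962) → (26.386,24.416). Closed: final G1 returns to the first vertex.

**Shape 2** — `<path>` regular polygon, stroke `#000000` → engrave (S153, F3780). Machine vertices: (139.542,31.812) → (128.362,42.190) → (131.759,57.061) → (146.336,61.554) → (157.516,51.176) → (154.119,36.305) → (139.542,31.812). Closed: final G1 returns to the first vertex.

**Shape 3** — `<polygon>` closed polygon, stroke `#000000` → engrave (S153, F3780). Machine vertices: (74.954,16.762) → (139.930,35.220) → (101.830,56.584) → (81.470,25.155) → (74.954,16.762). Closed: final G1 returns to the first vertex.

**Shape 4** — `<path>` cubic bezier, stroke `#ff0000` → score (S594, F1781). Control points (SVG): P0=(59.843,41.770), P1=(41.368,37.301), P2=(84.606,32.357), P3=(61.717,27.138); sampled at t=k/4. Machine vertices: (59.843,41.752) → (55.560,45.190) → (62.435,48.787) → (68.482,52.524) → (61.717,56.384). Open path.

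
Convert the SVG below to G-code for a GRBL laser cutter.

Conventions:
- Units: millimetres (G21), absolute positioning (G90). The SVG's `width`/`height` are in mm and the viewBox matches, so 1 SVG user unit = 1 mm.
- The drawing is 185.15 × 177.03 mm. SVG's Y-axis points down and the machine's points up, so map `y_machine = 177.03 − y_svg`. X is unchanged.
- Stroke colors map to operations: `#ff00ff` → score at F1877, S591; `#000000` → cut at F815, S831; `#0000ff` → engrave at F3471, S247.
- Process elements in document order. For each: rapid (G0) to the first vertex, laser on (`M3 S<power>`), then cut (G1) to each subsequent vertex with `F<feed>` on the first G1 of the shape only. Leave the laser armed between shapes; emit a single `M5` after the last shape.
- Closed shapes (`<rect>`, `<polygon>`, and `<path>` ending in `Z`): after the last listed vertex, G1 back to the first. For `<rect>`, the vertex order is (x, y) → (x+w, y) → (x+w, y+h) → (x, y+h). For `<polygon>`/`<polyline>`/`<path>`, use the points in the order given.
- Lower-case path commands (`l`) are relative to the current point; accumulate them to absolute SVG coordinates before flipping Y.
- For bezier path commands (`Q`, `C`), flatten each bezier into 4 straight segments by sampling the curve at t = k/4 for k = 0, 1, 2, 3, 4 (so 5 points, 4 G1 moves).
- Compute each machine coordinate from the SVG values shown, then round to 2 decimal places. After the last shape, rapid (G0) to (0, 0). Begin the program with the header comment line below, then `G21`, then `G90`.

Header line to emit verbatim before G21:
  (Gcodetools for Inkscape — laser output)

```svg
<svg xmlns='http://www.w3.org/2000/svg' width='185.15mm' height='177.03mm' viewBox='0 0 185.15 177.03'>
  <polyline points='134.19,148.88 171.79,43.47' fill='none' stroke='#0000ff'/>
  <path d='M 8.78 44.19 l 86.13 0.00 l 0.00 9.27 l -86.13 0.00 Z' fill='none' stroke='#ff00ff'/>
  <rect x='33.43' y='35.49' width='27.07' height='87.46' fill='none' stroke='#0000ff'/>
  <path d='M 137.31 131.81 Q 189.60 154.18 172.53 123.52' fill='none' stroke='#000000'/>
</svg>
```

1 u = 1 mm; y_m = 177.03 − y.

[1] `<polyline>` line segment, #0000ff→engrave S247 F3471: (134.19,28.15) → (171.79,133.56)

[2] `<path>` rectangle, #ff00ff→score S591 F1877: (8.78,132.84) → (94.91,132.84) → (94.91,123.57) → (8.78,123.57) → (8.78,132.84) (closed)

[3] `<rect>` rectangle, #0000ff→engrave S247 F3471: (33.43,141.54) → (60.50,141.54) → (60.50,54.08) → (33.43,54.08) → (33.43,141.54) (closed)

[4] `<path>` quadratic bezier, #000000→cut S831 F815: (137.31,45.22) → (159.12,37.35) → (172.26,36.11) → (176.73,41.49) → (172.53,53.51)

(Gcodetools for Inkscape — laser output)
G21
G90
G0 X134.19 Y28.15
M3 S247
G1 X171.79 Y133.56 F3471
G0 X8.78 Y132.84
M3 S591
G1 X94.91 Y132.84 F1877
G1 X94.91 Y123.57
G1 X8.78 Y123.57
G1 X8.78 Y132.84
G0 X33.43 Y141.54
M3 S247
G1 X60.50 Y141.54 F3471
G1 X60.50 Y54.08
G1 X33.43 Y54.08
G1 X33.43 Y141.54
G0 X137.31 Y45.22
M3 S831
G1 X159.12 Y37.35 F815
G1 X172.26 Y36.11
G1 X176.73 Y41.49
G1 X172.53 Y53.51
M5
G0 X0.00 Y0.00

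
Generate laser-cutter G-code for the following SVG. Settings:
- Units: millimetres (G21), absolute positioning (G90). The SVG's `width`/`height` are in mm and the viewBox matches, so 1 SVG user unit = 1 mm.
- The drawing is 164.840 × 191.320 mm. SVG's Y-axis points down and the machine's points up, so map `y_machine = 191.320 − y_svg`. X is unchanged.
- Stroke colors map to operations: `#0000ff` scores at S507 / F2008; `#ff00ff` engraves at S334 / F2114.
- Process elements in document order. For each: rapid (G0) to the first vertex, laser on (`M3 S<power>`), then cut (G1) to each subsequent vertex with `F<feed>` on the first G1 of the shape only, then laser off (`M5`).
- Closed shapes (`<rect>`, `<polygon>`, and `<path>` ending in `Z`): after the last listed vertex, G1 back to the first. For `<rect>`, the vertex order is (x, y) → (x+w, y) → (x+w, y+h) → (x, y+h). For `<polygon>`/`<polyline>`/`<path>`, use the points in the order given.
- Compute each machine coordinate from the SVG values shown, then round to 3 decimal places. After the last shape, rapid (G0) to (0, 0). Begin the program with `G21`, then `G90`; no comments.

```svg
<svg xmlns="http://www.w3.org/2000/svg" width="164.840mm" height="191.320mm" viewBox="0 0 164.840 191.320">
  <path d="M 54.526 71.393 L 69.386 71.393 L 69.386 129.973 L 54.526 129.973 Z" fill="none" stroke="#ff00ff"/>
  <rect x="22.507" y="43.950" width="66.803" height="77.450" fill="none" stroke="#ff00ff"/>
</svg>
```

G21
G90
G0 X54.526 Y119.927
M3 S334
G1 X69.386 Y119.927 F2114
G1 X69.386 Y61.347
G1 X54.526 Y61.347
G1 X54.526 Y119.927
M5
G0 X22.507 Y147.370
M3 S334
G1 X89.310 Y147.370 F2114
G1 X89.310 Y69.920
G1 X22.507 Y69.920
G1 X22.507 Y147.370
M5
G0 X0.000 Y0.000

viewBox `0 0 164.840 191.320` with mm width/height → 1 unit = 1 mm. Flip: y_m = 191.320 − y_svg.

**Shape 1** — `<path>` rectangle, stroke `#ff00ff` → engrave (S334, F2114). Machine vertices: (54.526,119.927) → (69.386,119.927) → (69.386,61.347) → (54.526,61.347) → (54.526,119.927). Closed: final G1 returns to the first vertex.

**Shape 2** — `<rect>` rectangle, stroke `#ff00ff` → engrave (S334, F2114). Machine vertices: (22.507,147.370) → (89.310,147.370) → (89.310,69.920) → (22.507,69.920) → (22.507,147.370). Closed: final G1 returns to the first vertex.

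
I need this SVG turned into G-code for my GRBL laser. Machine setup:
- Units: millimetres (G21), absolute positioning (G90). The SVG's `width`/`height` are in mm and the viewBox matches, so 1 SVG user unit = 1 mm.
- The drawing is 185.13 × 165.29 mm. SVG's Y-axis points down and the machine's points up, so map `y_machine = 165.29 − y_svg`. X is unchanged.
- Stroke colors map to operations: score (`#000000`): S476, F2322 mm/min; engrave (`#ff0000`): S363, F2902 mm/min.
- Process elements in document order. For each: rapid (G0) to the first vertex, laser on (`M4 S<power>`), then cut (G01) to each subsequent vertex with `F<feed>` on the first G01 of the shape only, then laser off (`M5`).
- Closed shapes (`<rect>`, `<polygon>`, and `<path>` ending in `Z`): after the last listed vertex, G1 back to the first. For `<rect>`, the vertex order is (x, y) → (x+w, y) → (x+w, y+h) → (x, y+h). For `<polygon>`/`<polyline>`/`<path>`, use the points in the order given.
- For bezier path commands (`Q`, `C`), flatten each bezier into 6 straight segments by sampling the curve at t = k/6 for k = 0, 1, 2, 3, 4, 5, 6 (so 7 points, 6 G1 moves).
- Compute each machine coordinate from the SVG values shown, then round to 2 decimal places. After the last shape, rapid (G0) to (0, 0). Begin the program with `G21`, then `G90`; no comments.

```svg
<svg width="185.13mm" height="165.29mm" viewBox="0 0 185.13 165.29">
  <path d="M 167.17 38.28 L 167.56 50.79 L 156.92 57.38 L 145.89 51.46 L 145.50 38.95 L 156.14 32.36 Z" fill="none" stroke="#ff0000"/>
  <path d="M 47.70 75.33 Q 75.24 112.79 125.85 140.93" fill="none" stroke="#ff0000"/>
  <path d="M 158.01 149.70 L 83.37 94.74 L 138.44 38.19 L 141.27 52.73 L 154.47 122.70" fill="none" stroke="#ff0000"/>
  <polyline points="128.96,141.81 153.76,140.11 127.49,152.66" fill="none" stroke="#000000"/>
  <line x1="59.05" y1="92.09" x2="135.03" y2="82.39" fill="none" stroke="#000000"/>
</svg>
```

Since the viewBox matches the mm dimensions, user units are millimetres directly. The only transform is the Y-flip y_m = 165.29 − y_svg.

Shape 1 is a regular polygon drawn with `<path>`. Its stroke #ff0000 means engrave at S363, F2902. After flipping Y the toolpath is (167.17,127.01) → (167.56,114.50) → (156.92,107.91) → (145.89,113.83) → (145.50,126.34) → (156.14,132.93) → (167.17,127.01), returning to the start.

Shape 2 is a quadratic bezier drawn with `<path>`. Its stroke #ff0000 means engrave at S363, F2902. After flipping Y the toolpath is (47.70,89.96) → (57.52,77.73) → (68.62,66.02) → (81.01,54.83) → (94.67,44.16) → (109.62,34.00) → (125.85,24.36).

Shape 3 is a open polyline drawn with `<path>`. Its stroke #ff0000 means engrave at S363, F2902. After flipping Y the toolpath is (158.01,15.59) → (83.37,70.55) → (138.44,127.10) → (141.27,112.56) → (154.47,42.59).

Shape 4 is a open polyline drawn with `<polyline>`. Its stroke #000000 means score at S476, F2322. After flipping Y the toolpath is (128.96,23.48) → (153.76,25.18) → (127.49,12.63).

Shape 5 is a line segment drawn with `<line>`. Its stroke #000000 means score at S476, F2322. After flipping Y the toolpath is (59.05,73.20) → (135.03,82.90).

G21
G90
G0 X167.17 Y127.01
M4 S363
G01 X167.56 Y114.50 F2902
G01 X156.92 Y107.91
G01 X145.89 Y113.83
G01 X145.50 Y126.34
G01 X156.14 Y132.93
G01 X167.17 Y127.01
M5
G0 X47.70 Y89.96
M4 S363
G01 X57.52 Y77.73 F2902
G01 X68.62 Y66.02
G01 X81.01 Y54.83
G01 X94.67 Y44.16
G01 X109.62 Y34.00
G01 X125.85 Y24.36
M5
G0 X158.01 Y15.59
M4 S363
G01 X83.37 Y70.55 F2902
G01 X138.44 Y127.10
G01 X141.27 Y112.56
G01 X154.47 Y42.59
M5
G0 X128.96 Y23.48
M4 S476
G01 X153.76 Y25.18 F2322
G01 X127.49 Y12.63
M5
G0 X59.05 Y73.20
M4 S476
G01 X135.03 Y82.90 F2322
M5
G0 X0.00 Y0.00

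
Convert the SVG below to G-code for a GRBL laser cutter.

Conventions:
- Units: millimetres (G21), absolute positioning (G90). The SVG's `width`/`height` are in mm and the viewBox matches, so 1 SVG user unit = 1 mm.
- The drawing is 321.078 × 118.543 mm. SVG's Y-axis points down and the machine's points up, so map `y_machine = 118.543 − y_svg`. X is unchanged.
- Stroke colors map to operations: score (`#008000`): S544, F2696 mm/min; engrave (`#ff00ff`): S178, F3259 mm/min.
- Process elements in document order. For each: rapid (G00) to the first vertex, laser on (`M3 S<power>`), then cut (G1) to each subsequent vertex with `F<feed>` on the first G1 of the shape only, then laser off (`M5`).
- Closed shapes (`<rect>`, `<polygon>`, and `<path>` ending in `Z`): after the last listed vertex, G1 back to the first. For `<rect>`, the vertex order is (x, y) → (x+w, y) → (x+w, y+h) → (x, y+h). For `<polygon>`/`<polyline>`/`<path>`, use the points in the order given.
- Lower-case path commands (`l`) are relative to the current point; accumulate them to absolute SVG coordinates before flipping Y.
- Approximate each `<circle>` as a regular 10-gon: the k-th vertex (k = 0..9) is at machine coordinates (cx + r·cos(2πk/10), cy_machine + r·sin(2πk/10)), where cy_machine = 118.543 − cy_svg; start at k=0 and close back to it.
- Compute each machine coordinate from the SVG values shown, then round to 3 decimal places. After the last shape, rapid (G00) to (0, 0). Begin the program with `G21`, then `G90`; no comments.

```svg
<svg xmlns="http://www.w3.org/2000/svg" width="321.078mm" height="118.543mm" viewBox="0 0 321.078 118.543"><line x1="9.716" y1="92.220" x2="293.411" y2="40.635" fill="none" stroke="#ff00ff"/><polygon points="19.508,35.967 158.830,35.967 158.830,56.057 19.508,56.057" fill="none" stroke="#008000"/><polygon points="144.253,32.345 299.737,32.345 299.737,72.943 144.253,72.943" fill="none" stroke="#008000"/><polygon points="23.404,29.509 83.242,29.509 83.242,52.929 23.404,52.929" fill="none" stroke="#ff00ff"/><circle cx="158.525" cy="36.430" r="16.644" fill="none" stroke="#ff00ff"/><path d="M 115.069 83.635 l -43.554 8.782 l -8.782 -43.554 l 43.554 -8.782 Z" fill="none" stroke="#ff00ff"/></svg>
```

Since the viewBox matches the mm dimensions, user units are millimetres directly. The only transform is the Y-flip y_m = 118.543 − y_svg.

Shape 1 is a line segment drawn with `<line>`. Its stroke #ff00ff means engrave at S178, F3259. After flipping Y the toolpath is (9.716,26.323) → (293.411,77.908).

Shape 2 is a rectangle drawn with `<polygon>`. Its stroke #008000 means score at S544, F2696. After flipping Y the toolpath is (19.508,82.576) → (158.830,82.576) → (158.830,62.486) → (19.508,62.486) → (19.508,82.576), returning to the start.

Shape 3 is a rectangle drawn with `<polygon>`. Its stroke #008000 means score at S544, F2696. After flipping Y the toolpath is (144.253,86.198) → (299.737,86.198) → (299.737,45.600) → (144.253,45.600) → (144.253,86.198), returning to the start.

Shape 4 is a rectangle drawn with `<polygon>`. Its stroke #ff00ff means engrave at S178, F3259. After flipping Y the toolpath is (23.404,89.034) → (83.242,89.034) → (83.242,65.614) → (23.404,65.614) → (23.404,89.034), returning to the start.

Shape 5 is a circle drawn with `<circle>`. Its stroke #ff00ff means engrave at S178, F3259. After flipping Y the toolpath is (175.169,82.113) → (171.990,91.896) → (163.668,97.942) → (153.382,97.942) → (145.060,91.896) → (141.881,82.113) → (145.060,72.330) → (153.382,66.284) → (163.668,66.284) → (171.990,72.330) → (175.169,82.113), returning to the start.

Shape 6 is a regular polygon drawn with `<path>`. Its stroke #ff00ff means engrave at S178, F3259. After flipping Y the toolpath is (115.069,34.908) → (71.515,26.126) → (62.733,69.680) → (106.287,78.462) → (115.069,34.908), returning to the start.

G21
G90
G00 X9.716 Y26.323
M3 S178
G1 X293.411 Y77.908 F3259
M5
G00 X19.508 Y82.576
M3 S544
G1 X158.830 Y82.576 F2696
G1 X158.830 Y62.486
G1 X19.508 Y62.486
G1 X19.508 Y82.576
M5
G00 X144.253 Y86.198
M3 S544
G1 X299.737 Y86.198 F2696
G1 X299.737 Y45.600
G1 X144.253 Y45.600
G1 X144.253 Y86.198
M5
G00 X23.404 Y89.034
M3 S178
G1 X83.242 Y89.034 F3259
G1 X83.242 Y65.614
G1 X23.404 Y65.614
G1 X23.404 Y89.034
M5
G00 X175.169 Y82.113
M3 S178
G1 X171.990 Y91.896 F3259
G1 X163.668 Y97.942
G1 X153.382 Y97.942
G1 X145.060 Y91.896
G1 X141.881 Y82.113
G1 X145.060 Y72.330
G1 X153.382 Y66.284
G1 X163.668 Y66.284
G1 X171.990 Y72.330
G1 X175.169 Y82.113
M5
G00 X115.069 Y34.908
M3 S178
G1 X71.515 Y26.126 F3259
G1 X62.733 Y69.680
G1 X106.287 Y78.462
G1 X115.069 Y34.908
M5
G00 X0.000 Y0.000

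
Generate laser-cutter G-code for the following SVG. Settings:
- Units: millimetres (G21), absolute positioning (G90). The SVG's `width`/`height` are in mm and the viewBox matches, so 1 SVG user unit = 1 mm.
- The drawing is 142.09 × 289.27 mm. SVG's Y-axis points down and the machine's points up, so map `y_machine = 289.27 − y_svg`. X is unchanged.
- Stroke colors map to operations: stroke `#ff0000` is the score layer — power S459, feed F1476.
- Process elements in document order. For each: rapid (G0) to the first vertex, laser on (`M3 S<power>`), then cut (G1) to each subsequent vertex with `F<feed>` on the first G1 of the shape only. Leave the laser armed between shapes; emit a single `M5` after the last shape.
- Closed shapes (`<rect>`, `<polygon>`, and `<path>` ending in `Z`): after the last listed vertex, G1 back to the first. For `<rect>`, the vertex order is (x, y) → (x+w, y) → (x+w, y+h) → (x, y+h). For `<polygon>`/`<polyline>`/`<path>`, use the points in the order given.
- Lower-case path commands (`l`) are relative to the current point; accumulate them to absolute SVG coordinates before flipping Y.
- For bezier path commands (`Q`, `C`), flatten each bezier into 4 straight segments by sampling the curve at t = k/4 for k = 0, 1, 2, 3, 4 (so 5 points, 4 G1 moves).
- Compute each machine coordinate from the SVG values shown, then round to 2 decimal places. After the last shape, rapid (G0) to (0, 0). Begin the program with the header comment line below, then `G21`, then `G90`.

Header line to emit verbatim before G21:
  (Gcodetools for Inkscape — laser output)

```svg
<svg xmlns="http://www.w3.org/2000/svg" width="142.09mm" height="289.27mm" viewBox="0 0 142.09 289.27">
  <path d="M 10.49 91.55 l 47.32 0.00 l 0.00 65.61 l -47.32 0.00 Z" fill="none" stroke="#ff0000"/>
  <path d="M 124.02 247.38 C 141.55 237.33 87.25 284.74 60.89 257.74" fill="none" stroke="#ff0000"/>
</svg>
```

(Gcodetools for Inkscape — laser output)
G21
G90
G0 X10.49 Y197.72
M3 S459
G1 X57.81 Y197.72 F1476
G1 X57.81 Y132.11
G1 X10.49 Y132.11
G1 X10.49 Y197.72
G0 X124.02 Y41.89
M3 S459
G1 X125.26 Y40.71 F1476
G1 X108.91 Y30.35
G1 X84.34 Y23.17
G1 X60.89 Y31.53
M5
G0 X0.00 Y0.00

viewBox `0 0 142.09 289.27` with mm width/height → 1 unit = 1 mm. Flip: y_m = 289.27 − y_svg.

**Shape 1** — `<path>` rectangle, stroke `#ff0000` → score (S459, F1476). Machine vertices: (10.49,197.72) → (57.81,197.72) → (57.81,132.11) → (10.49,132.11) → (10.49,197.72). Closed: final G1 returns to the first vertex.

**Shape 2** — `<path>` cubic bezier, stroke `#ff0000` → score (S459, F1476). Control points (SVG): P0=(124.02,247.38), P1=(141.55,237.33), P2=(87.25,284.74), P3=(60.89,257.74); sampled at t=k/4. Machine vertices: (124.02,41.89) → (125.26,40.71) → (108.91,30.35) → (84.34,23.17) → (60.89,31.53). Open path.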